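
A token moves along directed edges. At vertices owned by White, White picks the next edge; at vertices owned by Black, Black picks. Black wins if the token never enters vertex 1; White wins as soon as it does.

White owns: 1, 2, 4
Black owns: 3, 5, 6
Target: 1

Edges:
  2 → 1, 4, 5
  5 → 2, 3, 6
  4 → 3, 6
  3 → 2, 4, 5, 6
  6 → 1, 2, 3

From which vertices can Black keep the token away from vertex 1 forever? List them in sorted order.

A0 = {1}
A1: add {2} — 2 (White) has 2→1.
A2 = A1; e.g. 3 (Black) can still go to 4. Fixed point.
White's attractor = {1, 2}; Black avoids the target exactly from the complement.

3, 4, 5, 6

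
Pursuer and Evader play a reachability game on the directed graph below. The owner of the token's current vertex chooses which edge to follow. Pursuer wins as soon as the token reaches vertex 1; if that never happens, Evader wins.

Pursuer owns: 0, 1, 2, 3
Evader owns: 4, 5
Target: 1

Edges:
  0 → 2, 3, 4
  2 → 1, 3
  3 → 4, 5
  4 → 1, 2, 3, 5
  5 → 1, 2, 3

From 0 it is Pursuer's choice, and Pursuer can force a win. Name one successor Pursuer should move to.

A0 = {1}
A1: add {2} — 2 (Pursuer) has 2→1.
A2: add {0} — 0 (Pursuer) has 0→2.
A3 = A2; e.g. 3 (Pursuer) has no edge into A2. Fixed point.
From 0, successor 2 is in the attractor (rank 1); the other successors 3, 4 are not.

2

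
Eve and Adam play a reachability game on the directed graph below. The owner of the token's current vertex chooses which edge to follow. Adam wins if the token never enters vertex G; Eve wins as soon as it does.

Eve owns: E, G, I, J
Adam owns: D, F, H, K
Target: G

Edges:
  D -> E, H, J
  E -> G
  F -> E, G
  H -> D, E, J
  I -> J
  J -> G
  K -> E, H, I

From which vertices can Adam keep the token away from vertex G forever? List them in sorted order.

A0 = {G}
A1: add {E, J} — E (Eve) has E→G; J (Eve) has J→G.
A2: add {F, I} — F (Adam): all of {E, G} already in; I (Eve) has I→J.
A3 = A2; e.g. D (Adam) can still go to H. Fixed point.
Eve's attractor = {E, F, G, I, J}; Adam avoids the target exactly from the complement.

D, H, K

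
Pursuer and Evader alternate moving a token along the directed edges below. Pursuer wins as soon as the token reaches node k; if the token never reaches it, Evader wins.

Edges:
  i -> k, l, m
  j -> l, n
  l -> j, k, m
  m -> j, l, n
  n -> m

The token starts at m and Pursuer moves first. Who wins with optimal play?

Track states (vertex, player-to-move).
A0 = {(k,Pursuer), (k,Evader)}
A1: add {(i,Pursuer), (l,Pursuer)}.
A2 = A1; e.g. (i,Evader) stays out. (m,Pursuer) never enters ⇒ Evader avoids the target.

Evader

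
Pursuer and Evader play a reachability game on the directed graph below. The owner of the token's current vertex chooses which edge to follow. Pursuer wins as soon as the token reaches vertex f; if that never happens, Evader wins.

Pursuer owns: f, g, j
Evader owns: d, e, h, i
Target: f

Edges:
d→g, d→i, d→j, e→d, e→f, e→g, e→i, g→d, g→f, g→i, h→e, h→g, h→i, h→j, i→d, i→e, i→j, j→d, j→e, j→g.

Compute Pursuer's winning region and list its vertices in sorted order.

A0 = {f}
A1: add {g} — g (Pursuer) has g→f.
A2: add {j} — j (Pursuer) has j→g.
A3 = A2; e.g. d (Evader) can still go to i. Fixed point.
Pursuer's winning region = {f, g, j}.

f, g, j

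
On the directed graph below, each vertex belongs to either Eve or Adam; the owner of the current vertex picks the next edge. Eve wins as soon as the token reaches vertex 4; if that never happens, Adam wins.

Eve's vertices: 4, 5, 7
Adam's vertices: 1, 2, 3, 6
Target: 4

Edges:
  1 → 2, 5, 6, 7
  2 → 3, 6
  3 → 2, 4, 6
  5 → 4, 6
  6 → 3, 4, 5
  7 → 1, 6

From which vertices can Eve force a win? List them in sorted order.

4, 5

A0 = {4}
A1: add {5} — 5 (Eve) has 5→4.
A2 = A1; e.g. 1 (Adam) can still go to 2. Fixed point.
Eve's winning region = {4, 5}.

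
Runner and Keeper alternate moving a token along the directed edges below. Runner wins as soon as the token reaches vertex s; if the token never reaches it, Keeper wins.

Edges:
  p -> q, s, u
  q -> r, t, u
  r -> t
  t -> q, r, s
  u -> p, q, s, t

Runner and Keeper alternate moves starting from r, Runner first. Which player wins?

Track states (vertex, player-to-move).
A0 = {(s,Runner), (s,Keeper)}
A1: add {(p,Runner), (t,Runner), (u,Runner)}.
A2: add {(r,Keeper)}.
A3: add {(q,Runner)}.
A4: add {(p,Keeper), (u,Keeper)}.
A5 = A4; e.g. (q,Keeper) stays out. (r,Runner) never enters ⇒ Keeper avoids the target.

Keeper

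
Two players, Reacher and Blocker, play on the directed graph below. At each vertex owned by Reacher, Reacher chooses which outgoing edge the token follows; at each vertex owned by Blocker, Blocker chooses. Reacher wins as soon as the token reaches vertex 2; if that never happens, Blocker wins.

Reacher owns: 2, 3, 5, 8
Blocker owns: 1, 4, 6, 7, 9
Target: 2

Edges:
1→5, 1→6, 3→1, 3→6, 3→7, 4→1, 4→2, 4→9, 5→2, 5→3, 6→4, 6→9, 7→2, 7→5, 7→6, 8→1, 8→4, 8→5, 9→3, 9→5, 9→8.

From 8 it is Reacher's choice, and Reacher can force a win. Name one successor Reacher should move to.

5

A0 = {2}
A1: add {5} — 5 (Reacher) has 5→2.
A2: add {8} — 8 (Reacher) has 8→5.
A3 = A2; e.g. 1 (Blocker) can still go to 6. Fixed point.
From 8, successor 5 is in the attractor (rank 1); the other successors 1, 4 are not.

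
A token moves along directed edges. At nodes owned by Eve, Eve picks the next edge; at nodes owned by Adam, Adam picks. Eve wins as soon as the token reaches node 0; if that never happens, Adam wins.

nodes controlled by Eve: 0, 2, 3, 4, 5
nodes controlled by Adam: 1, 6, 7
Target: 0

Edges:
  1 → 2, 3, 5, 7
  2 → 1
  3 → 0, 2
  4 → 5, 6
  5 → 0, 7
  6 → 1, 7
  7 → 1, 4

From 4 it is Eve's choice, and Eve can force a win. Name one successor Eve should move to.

5

A0 = {0}
A1: add {3, 5} — 3 (Eve) has 3→0; 5 (Eve) has 5→0.
A2: add {4} — 4 (Eve) has 4→5.
A3 = A2; e.g. 1 (Adam) can still go to 2. Fixed point.
From 4, successor 5 is in the attractor (rank 1); the other successor 6 is not.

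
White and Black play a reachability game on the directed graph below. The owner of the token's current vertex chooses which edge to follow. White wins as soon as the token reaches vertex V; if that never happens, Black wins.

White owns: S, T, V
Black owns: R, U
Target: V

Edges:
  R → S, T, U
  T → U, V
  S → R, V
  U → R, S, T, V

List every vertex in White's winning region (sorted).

A0 = {V}
A1: add {S, T} — S (White) has S→V; T (White) has T→V.
A2 = A1; e.g. R (Black) can still go to U. Fixed point.
White's winning region = {S, T, V}.

S, T, V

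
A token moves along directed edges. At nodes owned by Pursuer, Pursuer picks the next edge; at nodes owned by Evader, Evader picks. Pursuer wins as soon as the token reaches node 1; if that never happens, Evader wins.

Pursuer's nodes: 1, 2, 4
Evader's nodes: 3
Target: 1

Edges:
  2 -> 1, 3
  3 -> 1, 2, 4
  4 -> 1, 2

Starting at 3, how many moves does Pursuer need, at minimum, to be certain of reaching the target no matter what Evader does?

2

A0 = {1}
A1: add {2, 4} — 2 (Pursuer) has 2→1; 4 (Pursuer) has 4→1.
A2: add {3} — 3 (Evader): all of {1, 2, 4} already in.
A2 = all vertices. Fixed point.
3 enters the attractor at level 2, so Pursuer can force the target in 2 moves from there.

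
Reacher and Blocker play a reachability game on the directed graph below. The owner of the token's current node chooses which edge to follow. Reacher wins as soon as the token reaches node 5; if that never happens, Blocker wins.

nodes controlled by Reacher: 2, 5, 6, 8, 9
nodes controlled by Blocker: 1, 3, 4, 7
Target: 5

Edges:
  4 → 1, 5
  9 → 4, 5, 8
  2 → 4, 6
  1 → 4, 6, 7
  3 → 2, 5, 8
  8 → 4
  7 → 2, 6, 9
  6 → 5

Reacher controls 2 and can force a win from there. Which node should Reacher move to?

A0 = {5}
A1: add {6, 9} — 6 (Reacher) has 6→5; 9 (Reacher) has 9→5.
A2: add {2} — 2 (Reacher) has 2→6.
A3: add {7} — 7 (Blocker): all of {2, 6, 9} already in.
A4 = A3; e.g. 1 (Blocker) can still go to 4. Fixed point.
From 2, successor 6 is in the attractor (rank 1); the other successor 4 is not.

6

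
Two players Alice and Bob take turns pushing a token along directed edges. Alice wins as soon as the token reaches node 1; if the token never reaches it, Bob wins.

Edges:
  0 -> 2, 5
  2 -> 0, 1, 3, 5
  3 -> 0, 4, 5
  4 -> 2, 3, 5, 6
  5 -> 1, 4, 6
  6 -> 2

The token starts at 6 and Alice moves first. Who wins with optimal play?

Track states (vertex, player-to-move).
A0 = {(1,Alice), (1,Bob)}
A1: add {(2,Alice), (5,Alice)}.
A2: add {(0,Bob), (6,Bob)}.
A3: add {(3,Alice), (4,Alice)}.
A4 = A3; e.g. (0,Alice) stays out. (6,Alice) never enters ⇒ Bob avoids the target.

Bob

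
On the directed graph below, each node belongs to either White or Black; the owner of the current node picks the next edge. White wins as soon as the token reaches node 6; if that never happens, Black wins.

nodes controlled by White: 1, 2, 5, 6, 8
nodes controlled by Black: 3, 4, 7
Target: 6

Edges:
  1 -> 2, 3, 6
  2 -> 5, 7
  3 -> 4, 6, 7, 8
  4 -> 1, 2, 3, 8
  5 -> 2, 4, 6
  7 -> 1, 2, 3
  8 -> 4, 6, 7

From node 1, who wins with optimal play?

White

A0 = {6}
A1: add {1, 5, 8} — 1 (White) has 1→6; 5 (White) has 5→6; 8 (White) has 8→6.
1 ∈ A1, so White can force the target.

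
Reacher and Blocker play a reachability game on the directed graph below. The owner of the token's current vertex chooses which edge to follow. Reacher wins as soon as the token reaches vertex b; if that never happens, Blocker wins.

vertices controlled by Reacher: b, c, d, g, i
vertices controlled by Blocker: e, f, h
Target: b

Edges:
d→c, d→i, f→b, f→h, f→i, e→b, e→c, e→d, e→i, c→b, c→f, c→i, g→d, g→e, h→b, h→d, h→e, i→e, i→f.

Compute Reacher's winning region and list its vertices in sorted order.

b, c, d, g

A0 = {b}
A1: add {c} — c (Reacher) has c→b.
A2: add {d} — d (Reacher) has d→c.
A3: add {g} — g (Reacher) has g→d.
A4 = A3; e.g. e (Blocker) can still go to i. Fixed point.
Reacher's winning region = {b, c, d, g}.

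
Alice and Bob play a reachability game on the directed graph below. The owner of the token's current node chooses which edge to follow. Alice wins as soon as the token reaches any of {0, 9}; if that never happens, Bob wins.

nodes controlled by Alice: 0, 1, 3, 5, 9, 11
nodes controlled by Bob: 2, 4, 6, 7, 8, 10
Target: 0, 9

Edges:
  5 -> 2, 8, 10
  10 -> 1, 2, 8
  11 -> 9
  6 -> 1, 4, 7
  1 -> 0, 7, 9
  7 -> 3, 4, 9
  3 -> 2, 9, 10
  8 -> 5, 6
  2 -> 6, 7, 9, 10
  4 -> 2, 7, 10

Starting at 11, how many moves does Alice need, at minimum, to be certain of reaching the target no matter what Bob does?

1

A0 = {0, 9}
A1: add {1, 3, 11} — 1 (Alice) has 1→0; 3 (Alice) has 3→9; 11 (Alice) has 11→9.
A2 = A1; e.g. 2 (Bob) can still go to 6. Fixed point.
11 enters the attractor at level 1, so Alice can force the target in 1 move from there.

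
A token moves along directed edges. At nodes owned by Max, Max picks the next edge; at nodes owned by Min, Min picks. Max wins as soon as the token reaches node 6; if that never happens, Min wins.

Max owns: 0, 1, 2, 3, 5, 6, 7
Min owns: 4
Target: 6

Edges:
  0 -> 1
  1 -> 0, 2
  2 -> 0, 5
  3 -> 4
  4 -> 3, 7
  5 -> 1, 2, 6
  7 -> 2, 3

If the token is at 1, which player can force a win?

Max

A0 = {6}
A1: add {5} — 5 (Max) has 5→6.
A2: add {2} — 2 (Max) has 2→5.
A3: add {1, 7} — 1 (Max) has 1→2; 7 (Max) has 7→2.
1 ∈ A3, so Max can force the target.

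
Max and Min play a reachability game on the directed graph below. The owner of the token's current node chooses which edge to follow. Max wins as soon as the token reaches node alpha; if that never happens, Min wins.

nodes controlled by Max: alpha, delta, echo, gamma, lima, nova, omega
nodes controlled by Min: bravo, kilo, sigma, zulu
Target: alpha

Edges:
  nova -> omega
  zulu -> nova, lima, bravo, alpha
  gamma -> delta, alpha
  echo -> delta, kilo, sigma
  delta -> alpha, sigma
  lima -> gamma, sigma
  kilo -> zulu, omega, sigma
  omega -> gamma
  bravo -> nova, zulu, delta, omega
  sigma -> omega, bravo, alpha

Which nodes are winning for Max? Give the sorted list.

alpha, delta, echo, gamma, lima, nova, omega

A0 = {alpha}
A1: add {delta, gamma} — gamma (Max) has gamma→alpha; delta (Max) has delta→alpha.
A2: add {echo, lima, omega} — echo (Max) has echo→delta; lima (Max) has lima→gamma; omega (Max) has omega→gamma.
A3: add {nova} — nova (Max) has nova→omega.
A4 = A3; e.g. zulu (Min) can still go to bravo. Fixed point.
Max's winning region = {alpha, delta, echo, gamma, lima, nova, omega}.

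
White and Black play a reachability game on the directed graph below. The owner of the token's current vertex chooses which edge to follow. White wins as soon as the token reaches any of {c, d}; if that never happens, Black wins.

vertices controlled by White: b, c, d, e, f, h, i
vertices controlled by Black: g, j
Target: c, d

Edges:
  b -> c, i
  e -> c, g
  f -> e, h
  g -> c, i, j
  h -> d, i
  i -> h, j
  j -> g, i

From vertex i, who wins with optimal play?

A0 = {c, d}
A1: add {b, e, h} — b (White) has b→c; e (White) has e→c; h (White) has h→d.
A2: add {f, i} — f (White) has f→e; i (White) has i→h.
A3 = A2; e.g. g (Black) can still go to j. Fixed point.
i ∈ A2, so White can force the target.

White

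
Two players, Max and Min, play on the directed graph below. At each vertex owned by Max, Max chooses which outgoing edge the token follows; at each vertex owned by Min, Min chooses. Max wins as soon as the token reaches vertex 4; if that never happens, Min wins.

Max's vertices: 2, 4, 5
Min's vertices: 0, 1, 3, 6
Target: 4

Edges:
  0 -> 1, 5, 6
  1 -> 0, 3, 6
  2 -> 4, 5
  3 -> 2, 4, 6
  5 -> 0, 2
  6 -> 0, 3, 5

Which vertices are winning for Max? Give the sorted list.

2, 4, 5

A0 = {4}
A1: add {2} — 2 (Max) has 2→4.
A2: add {5} — 5 (Max) has 5→2.
A3 = A2; e.g. 0 (Min) can still go to 1. Fixed point.
Max's winning region = {2, 4, 5}.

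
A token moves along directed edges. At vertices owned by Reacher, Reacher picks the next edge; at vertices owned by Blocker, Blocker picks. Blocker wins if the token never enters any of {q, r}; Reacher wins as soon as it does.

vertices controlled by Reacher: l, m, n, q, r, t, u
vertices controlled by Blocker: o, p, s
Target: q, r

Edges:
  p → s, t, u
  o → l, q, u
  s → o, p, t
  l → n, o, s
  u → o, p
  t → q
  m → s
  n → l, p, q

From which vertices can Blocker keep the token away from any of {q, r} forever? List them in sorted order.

A0 = {q, r}
A1: add {n, t} — n (Reacher) has n→q; t (Reacher) has t→q.
A2: add {l} — l (Reacher) has l→n.
A3 = A2; e.g. m (Reacher) has no edge into A2. Fixed point.
Reacher's attractor = {l, n, q, r, t}; Blocker avoids the target exactly from the complement.

m, o, p, s, u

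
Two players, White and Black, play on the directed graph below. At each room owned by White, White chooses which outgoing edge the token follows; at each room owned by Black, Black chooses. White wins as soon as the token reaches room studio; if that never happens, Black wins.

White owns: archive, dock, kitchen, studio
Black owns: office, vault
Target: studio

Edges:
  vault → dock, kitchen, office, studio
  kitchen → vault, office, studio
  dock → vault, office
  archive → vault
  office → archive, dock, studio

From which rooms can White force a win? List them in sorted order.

kitchen, studio

A0 = {studio}
A1: add {kitchen} — kitchen (White) has kitchen→studio.
A2 = A1; e.g. archive (White) has no edge into A1. Fixed point.
White's winning region = {kitchen, studio}.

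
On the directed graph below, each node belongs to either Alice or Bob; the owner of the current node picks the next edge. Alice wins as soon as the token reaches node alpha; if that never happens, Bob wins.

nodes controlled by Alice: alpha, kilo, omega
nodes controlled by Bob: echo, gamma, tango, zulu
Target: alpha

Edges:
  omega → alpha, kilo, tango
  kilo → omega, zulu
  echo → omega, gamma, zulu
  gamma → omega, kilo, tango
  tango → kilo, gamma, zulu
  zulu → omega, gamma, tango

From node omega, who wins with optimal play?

Alice

A0 = {alpha}
A1: add {omega} — omega (Alice) has omega→alpha.
omega ∈ A1, so Alice can force the target.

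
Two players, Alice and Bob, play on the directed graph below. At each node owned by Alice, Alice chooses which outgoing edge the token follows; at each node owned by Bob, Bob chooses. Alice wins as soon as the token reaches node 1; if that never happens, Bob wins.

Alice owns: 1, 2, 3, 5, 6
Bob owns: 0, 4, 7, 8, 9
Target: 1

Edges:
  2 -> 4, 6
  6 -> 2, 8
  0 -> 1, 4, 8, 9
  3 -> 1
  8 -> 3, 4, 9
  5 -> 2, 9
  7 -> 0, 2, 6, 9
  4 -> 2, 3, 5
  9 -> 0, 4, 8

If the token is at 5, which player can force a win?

Bob

A0 = {1}
A1: add {3} — 3 (Alice) has 3→1.
A2 = A1; e.g. 0 (Bob) can still go to 4. Fixed point.
5 never enters the attractor, so Bob can avoid the target forever.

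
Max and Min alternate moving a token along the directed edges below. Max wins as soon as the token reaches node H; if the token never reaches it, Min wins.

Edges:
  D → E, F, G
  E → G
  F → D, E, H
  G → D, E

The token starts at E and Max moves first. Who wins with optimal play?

Track states (vertex, player-to-move).
A0 = {(H,Max), (H,Min)}
A1: add {(F,Max)}.
A2 = A1; e.g. (D,Max) stays out. (E,Max) never enters ⇒ Min avoids the target.

Min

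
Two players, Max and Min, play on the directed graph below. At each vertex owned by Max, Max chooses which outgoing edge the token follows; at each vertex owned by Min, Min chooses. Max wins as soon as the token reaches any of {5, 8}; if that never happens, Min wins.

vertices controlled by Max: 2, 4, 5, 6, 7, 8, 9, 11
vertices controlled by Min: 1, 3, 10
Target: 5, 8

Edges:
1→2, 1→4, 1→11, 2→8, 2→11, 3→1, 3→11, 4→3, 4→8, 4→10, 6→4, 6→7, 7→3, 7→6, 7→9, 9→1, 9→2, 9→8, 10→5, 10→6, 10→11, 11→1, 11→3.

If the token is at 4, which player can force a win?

Max

A0 = {5, 8}
A1: add {2, 4, 9} — 2 (Max) has 2→8; 4 (Max) has 4→8; 9 (Max) has 9→8.
4 ∈ A1, so Max can force the target.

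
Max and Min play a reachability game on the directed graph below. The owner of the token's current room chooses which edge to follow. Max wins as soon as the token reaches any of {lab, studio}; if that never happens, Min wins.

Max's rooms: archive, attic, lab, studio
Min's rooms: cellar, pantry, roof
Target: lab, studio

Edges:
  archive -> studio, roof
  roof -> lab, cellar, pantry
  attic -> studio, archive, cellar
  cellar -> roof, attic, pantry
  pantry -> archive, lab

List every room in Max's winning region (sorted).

A0 = {lab, studio}
A1: add {archive, attic} — archive (Max) has archive→studio; attic (Max) has attic→studio.
A2: add {pantry} — pantry (Min): all of {archive, lab} already in.
A3 = A2; e.g. roof (Min) can still go to cellar. Fixed point.
Max's winning region = {archive, attic, lab, pantry, studio}.

archive, attic, lab, pantry, studio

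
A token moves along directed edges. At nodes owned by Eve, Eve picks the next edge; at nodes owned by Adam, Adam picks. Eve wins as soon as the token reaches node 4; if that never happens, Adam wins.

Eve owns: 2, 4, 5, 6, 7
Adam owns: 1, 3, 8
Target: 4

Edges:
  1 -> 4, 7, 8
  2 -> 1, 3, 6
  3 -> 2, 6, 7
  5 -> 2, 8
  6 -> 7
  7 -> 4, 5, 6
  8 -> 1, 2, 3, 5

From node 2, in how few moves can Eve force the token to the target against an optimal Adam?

3

A0 = {4}
A1: add {7} — 7 (Eve) has 7→4.
A2: add {6} — 6 (Eve) has 6→7.
A3: add {2} — 2 (Eve) has 2→6.
2 enters the attractor at level 3, so Eve can force the target in 3 moves from there.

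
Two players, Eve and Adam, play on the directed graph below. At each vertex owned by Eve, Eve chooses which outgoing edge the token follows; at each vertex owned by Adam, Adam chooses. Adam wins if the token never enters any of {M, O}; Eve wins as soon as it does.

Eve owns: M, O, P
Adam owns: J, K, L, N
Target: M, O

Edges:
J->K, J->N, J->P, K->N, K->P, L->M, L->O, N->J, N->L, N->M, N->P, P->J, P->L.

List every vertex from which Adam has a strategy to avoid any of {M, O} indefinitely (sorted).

J, K, N

A0 = {M, O}
A1: add {L} — L (Adam): all of {M, O} already in.
A2: add {P} — P (Eve) has P→L.
A3 = A2; e.g. J (Adam) can still go to K. Fixed point.
Eve's attractor = {L, M, O, P}; Adam avoids the target exactly from the complement.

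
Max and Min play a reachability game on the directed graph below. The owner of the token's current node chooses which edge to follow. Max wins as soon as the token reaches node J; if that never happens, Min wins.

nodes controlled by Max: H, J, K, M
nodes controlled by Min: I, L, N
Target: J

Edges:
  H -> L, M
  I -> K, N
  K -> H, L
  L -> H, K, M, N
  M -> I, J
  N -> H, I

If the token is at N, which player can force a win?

A0 = {J}
A1: add {M} — M (Max) has M→J.
A2: add {H} — H (Max) has H→M.
A3: add {K} — K (Max) has K→H.
A4 = A3; e.g. I (Min) can still go to N. Fixed point.
N never enters the attractor, so Min can avoid the target forever.

Min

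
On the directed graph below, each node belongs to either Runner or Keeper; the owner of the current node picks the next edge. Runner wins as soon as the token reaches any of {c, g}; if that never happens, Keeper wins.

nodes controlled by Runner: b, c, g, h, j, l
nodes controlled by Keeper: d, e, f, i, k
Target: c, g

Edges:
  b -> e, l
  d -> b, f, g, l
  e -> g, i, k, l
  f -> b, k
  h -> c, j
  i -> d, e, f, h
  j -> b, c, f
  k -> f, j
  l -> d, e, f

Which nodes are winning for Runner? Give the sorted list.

A0 = {c, g}
A1: add {h, j} — h (Runner) has h→c; j (Runner) has j→c.
A2 = A1; e.g. b (Runner) has no edge into A1. Fixed point.
Runner's winning region = {c, g, h, j}.

c, g, h, j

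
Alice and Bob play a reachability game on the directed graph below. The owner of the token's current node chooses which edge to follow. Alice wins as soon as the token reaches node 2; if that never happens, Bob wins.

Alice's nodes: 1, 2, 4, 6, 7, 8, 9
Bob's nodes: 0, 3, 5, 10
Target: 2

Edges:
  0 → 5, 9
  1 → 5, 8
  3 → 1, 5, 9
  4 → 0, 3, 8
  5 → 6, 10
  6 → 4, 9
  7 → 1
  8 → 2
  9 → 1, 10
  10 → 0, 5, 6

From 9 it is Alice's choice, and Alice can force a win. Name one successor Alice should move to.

A0 = {2}
A1: add {8} — 8 (Alice) has 8→2.
A2: add {1, 4} — 1 (Alice) has 1→8; 4 (Alice) has 4→8.
A3: add {6, 7, 9} — 6 (Alice) has 6→4; 7 (Alice) has 7→1; 9 (Alice) has 9→1.
A4 = A3; e.g. 0 (Bob) can still go to 5. Fixed point.
From 9, successor 1 is in the attractor (rank 2); the other successor 10 is not.

1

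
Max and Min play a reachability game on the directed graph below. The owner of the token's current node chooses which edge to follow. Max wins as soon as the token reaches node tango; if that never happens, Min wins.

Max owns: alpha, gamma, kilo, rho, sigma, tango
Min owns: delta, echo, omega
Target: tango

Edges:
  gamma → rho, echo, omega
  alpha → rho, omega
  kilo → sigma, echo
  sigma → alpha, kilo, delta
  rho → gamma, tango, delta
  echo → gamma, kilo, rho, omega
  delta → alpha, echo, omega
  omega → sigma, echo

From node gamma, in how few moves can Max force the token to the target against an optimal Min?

A0 = {tango}
A1: add {rho} — rho (Max) has rho→tango.
A2: add {alpha, gamma} — gamma (Max) has gamma→rho; alpha (Max) has alpha→rho.
gamma enters the attractor at level 2, so Max can force the target in 2 moves from there.

2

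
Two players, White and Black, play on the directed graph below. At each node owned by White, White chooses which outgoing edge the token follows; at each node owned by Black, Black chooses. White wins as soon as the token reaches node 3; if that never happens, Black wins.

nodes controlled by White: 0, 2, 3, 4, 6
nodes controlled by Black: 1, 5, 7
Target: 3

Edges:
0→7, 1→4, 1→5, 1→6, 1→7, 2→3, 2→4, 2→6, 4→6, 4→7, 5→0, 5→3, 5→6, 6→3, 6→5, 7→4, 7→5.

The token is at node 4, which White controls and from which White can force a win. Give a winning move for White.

A0 = {3}
A1: add {2, 6} — 2 (White) has 2→3; 6 (White) has 6→3.
A2: add {4} — 4 (White) has 4→6.
A3 = A2; e.g. 0 (White) has no edge into A2. Fixed point.
From 4, successor 6 is in the attractor (rank 1); the other successor 7 is not.

6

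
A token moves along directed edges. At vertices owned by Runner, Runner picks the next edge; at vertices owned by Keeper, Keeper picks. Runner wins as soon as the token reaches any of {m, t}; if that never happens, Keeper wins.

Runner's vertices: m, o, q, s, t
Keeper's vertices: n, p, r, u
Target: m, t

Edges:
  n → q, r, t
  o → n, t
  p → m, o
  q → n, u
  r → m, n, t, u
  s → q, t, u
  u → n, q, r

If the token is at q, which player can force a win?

Keeper

A0 = {m, t}
A1: add {o, s} — o (Runner) has o→t; s (Runner) has s→t.
A2: add {p} — p (Keeper): all of {m, o} already in.
A3 = A2; e.g. n (Keeper) can still go to q. Fixed point.
q never enters the attractor, so Keeper can avoid the target forever.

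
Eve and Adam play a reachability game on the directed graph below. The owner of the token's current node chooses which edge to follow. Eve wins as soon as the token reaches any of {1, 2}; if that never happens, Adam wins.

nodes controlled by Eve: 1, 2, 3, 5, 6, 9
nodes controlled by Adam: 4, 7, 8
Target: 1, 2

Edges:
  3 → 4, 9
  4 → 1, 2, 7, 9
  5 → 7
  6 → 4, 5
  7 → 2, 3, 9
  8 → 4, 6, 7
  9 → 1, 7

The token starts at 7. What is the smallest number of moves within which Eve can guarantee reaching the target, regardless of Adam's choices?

A0 = {1, 2}
A1: add {9} — 9 (Eve) has 9→1.
A2: add {3} — 3 (Eve) has 3→9.
A3: add {7} — 7 (Adam): all of {2, 3, 9} already in.
7 enters the attractor at level 3, so Eve can force the target in 3 moves from there.

3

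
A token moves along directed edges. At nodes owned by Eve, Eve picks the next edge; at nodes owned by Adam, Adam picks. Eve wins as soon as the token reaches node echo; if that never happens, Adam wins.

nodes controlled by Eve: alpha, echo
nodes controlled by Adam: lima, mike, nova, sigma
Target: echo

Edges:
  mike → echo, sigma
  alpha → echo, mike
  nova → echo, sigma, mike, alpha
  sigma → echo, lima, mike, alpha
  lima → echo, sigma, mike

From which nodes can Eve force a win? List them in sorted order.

alpha, echo

A0 = {echo}
A1: add {alpha} — alpha (Eve) has alpha→echo.
A2 = A1; e.g. sigma (Adam) can still go to lima. Fixed point.
Eve's winning region = {alpha, echo}.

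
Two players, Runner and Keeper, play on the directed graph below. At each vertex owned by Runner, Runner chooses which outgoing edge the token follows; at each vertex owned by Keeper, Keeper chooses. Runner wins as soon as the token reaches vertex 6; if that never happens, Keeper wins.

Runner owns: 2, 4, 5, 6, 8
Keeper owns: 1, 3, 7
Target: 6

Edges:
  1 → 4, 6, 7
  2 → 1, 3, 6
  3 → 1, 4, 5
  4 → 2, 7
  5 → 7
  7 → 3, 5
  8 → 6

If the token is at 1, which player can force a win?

A0 = {6}
A1: add {2, 8} — 2 (Runner) has 2→6; 8 (Runner) has 8→6.
A2: add {4} — 4 (Runner) has 4→2.
A3 = A2; e.g. 1 (Keeper) can still go to 7. Fixed point.
1 never enters the attractor, so Keeper can avoid the target forever.

Keeper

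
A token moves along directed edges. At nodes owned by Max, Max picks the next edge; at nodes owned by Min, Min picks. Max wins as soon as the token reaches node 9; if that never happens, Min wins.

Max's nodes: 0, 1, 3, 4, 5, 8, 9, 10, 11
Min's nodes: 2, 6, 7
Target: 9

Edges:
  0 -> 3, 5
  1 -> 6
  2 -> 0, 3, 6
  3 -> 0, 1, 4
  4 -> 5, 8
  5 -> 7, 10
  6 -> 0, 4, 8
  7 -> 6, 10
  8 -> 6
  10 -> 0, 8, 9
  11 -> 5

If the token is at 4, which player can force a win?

A0 = {9}
A1: add {10} — 10 (Max) has 10→9.
A2: add {5} — 5 (Max) has 5→10.
A3: add {0, 4, 11} — 0 (Max) has 0→5; 4 (Max) has 4→5; 11 (Max) has 11→5.
4 ∈ A3, so Max can force the target.

Max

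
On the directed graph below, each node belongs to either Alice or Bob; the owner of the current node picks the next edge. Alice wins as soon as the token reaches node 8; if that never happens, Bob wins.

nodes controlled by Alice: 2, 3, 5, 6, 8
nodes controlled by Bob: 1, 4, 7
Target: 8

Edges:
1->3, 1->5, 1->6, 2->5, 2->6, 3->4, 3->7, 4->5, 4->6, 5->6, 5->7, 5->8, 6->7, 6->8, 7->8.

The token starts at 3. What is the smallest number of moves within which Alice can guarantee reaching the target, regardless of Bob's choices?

A0 = {8}
A1: add {5, 6, 7} — 5 (Alice) has 5→8; 6 (Alice) has 6→8; 7 (Bob): all of {8} already in.
A2: add {2, 3, 4} — 2 (Alice) has 2→5; 3 (Alice) has 3→7; 4 (Bob): all of {5, 6} already in.
3 enters the attractor at level 2, so Alice can force the target in 2 moves from there.

2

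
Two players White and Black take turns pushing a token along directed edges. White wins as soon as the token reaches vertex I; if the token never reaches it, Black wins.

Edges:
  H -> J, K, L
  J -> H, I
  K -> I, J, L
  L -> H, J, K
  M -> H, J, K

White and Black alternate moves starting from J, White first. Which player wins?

White

Track states (vertex, player-to-move).
A0 = {(I,White), (I,Black)}
A1: add {(J,White), (K,White)}.
(J,White) ∈ A1 ⇒ White forces the target.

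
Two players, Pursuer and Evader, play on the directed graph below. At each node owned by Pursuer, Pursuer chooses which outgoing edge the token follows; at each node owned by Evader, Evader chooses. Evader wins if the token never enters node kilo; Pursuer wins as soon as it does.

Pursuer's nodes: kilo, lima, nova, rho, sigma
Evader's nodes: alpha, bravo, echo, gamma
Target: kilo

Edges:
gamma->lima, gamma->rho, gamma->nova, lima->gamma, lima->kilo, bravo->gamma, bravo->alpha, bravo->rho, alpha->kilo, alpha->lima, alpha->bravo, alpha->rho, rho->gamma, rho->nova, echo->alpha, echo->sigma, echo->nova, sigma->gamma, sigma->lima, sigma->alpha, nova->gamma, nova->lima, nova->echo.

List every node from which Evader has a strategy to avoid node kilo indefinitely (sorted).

alpha, bravo, echo

A0 = {kilo}
A1: add {lima} — lima (Pursuer) has lima→kilo.
A2: add {nova, sigma} — sigma (Pursuer) has sigma→lima; nova (Pursuer) has nova→lima.
A3: add {rho} — rho (Pursuer) has rho→nova.
A4: add {gamma} — gamma (Evader): all of {lima, rho, nova} already in.
A5 = A4; e.g. bravo (Evader) can still go to alpha. Fixed point.
Pursuer's attractor = {gamma, kilo, lima, nova, rho, sigma}; Evader avoids the target exactly from the complement.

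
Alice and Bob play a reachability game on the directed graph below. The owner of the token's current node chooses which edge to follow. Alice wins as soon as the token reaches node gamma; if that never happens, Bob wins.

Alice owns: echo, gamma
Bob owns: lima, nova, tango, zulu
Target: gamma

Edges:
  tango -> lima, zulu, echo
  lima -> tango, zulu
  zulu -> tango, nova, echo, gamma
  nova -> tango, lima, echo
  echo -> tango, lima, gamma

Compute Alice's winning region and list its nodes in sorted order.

echo, gamma

A0 = {gamma}
A1: add {echo} — echo (Alice) has echo→gamma.
A2 = A1; e.g. tango (Bob) can still go to lima. Fixed point.
Alice's winning region = {echo, gamma}.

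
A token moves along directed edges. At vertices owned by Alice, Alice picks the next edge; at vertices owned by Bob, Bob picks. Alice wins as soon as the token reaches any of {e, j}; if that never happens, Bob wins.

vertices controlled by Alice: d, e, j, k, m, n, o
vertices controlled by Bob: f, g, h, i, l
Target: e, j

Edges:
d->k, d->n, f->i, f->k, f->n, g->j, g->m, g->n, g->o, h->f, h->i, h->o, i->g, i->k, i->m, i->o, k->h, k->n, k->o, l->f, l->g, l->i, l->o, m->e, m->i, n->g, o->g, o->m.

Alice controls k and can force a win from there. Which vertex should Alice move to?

o

A0 = {e, j}
A1: add {m} — m (Alice) has m→e.
A2: add {o} — o (Alice) has o→m.
A3: add {k} — k (Alice) has k→o.
A4: add {d} — d (Alice) has d→k.
A5 = A4; e.g. f (Bob) can still go to i. Fixed point.
From k, successor o is in the attractor (rank 2); the other successors h, n are not.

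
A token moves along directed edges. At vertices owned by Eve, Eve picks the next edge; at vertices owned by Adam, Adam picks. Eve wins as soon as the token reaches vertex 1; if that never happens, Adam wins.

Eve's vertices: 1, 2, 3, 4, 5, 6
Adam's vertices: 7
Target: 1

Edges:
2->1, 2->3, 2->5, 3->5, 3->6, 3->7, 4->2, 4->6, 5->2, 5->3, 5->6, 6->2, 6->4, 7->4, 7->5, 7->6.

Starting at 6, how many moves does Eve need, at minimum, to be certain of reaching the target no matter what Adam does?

2

A0 = {1}
A1: add {2} — 2 (Eve) has 2→1.
A2: add {4, 5, 6} — 4 (Eve) has 4→2; 5 (Eve) has 5→2; 6 (Eve) has 6→2.
6 enters the attractor at level 2, so Eve can force the target in 2 moves from there.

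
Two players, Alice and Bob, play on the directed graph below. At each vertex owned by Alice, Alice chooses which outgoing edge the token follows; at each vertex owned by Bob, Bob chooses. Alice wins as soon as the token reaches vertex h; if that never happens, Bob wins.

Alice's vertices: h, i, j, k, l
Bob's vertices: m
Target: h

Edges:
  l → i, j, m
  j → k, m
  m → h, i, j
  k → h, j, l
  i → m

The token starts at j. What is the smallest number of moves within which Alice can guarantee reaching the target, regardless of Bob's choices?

A0 = {h}
A1: add {k} — k (Alice) has k→h.
A2: add {j} — j (Alice) has j→k.
j enters the attractor at level 2, so Alice can force the target in 2 moves from there.

2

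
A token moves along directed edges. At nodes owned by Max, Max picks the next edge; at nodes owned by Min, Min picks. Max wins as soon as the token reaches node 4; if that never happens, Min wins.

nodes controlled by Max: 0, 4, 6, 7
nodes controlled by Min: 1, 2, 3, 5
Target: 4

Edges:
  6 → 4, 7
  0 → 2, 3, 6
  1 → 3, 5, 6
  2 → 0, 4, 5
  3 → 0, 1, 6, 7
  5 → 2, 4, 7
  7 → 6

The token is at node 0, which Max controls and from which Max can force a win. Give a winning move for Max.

6

A0 = {4}
A1: add {6} — 6 (Max) has 6→4.
A2: add {0, 7} — 0 (Max) has 0→6; 7 (Max) has 7→6.
A3 = A2; e.g. 1 (Min) can still go to 3. Fixed point.
From 0, successor 6 is in the attractor (rank 1); the other successors 2, 3 are not.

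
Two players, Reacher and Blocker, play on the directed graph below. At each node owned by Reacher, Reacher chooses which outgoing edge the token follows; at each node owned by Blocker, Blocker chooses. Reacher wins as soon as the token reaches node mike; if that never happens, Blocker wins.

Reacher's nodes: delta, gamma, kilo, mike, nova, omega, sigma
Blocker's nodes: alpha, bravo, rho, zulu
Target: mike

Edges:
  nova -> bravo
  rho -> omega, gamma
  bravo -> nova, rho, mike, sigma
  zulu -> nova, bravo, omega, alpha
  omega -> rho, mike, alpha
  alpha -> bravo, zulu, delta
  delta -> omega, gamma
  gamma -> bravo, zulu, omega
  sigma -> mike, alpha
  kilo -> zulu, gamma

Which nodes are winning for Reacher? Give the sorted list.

delta, gamma, kilo, mike, omega, rho, sigma

A0 = {mike}
A1: add {omega, sigma} — omega (Reacher) has omega→mike; sigma (Reacher) has sigma→mike.
A2: add {delta, gamma} — delta (Reacher) has delta→omega; gamma (Reacher) has gamma→omega.
A3: add {kilo, rho} — rho (Blocker): all of {omega, gamma} already in; kilo (Reacher) has kilo→gamma.
A4 = A3; e.g. nova (Reacher) has no edge into A3. Fixed point.
Reacher's winning region = {delta, gamma, kilo, mike, omega, rho, sigma}.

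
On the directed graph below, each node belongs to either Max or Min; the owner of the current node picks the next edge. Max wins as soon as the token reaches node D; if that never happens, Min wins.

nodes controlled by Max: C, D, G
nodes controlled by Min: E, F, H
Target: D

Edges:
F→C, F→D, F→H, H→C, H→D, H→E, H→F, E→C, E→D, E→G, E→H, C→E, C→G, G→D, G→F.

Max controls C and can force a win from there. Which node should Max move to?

A0 = {D}
A1: add {G} — G (Max) has G→D.
A2: add {C} — C (Max) has C→G.
A3 = A2; e.g. E (Min) can still go to H. Fixed point.
From C, successor G is in the attractor (rank 1); the other successor E is not.

G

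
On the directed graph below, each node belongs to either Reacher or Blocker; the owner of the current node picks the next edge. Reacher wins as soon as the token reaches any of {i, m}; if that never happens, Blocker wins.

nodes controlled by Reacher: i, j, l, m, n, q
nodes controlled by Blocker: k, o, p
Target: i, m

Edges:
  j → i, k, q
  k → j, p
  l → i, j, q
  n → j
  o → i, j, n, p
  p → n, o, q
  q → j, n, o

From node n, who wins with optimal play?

A0 = {i, m}
A1: add {j, l} — j (Reacher) has j→i; l (Reacher) has l→i.
A2: add {n, q} — n (Reacher) has n→j; q (Reacher) has q→j.
A3 = A2; e.g. k (Blocker) can still go to p. Fixed point.
n ∈ A2, so Reacher can force the target.

Reacher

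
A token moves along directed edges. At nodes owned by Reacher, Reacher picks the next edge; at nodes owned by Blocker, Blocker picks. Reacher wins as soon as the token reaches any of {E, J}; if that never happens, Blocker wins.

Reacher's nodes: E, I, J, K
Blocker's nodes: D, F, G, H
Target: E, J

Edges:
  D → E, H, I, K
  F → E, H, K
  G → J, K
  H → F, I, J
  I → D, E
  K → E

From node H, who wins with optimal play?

Blocker

A0 = {E, J}
A1: add {I, K} — I (Reacher) has I→E; K (Reacher) has K→E.
A2: add {G} — G (Blocker): all of {J, K} already in.
A3 = A2; e.g. D (Blocker) can still go to H. Fixed point.
H never enters the attractor, so Blocker can avoid the target forever.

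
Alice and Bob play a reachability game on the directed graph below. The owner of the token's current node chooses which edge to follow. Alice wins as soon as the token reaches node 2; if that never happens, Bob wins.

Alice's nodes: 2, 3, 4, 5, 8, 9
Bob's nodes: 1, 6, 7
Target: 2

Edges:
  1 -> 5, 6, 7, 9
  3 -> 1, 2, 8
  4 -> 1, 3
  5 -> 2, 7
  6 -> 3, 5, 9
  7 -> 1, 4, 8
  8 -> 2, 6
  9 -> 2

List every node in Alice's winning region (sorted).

2, 3, 4, 5, 6, 8, 9

A0 = {2}
A1: add {3, 5, 8, 9} — 3 (Alice) has 3→2; 5 (Alice) has 5→2; 8 (Alice) has 8→2; 9 (Alice) has 9→2.
A2: add {4, 6} — 4 (Alice) has 4→3; 6 (Bob): all of {3, 5, 9} already in.
A3 = A2; e.g. 1 (Bob) can still go to 7. Fixed point.
Alice's winning region = {2, 3, 4, 5, 6, 8, 9}.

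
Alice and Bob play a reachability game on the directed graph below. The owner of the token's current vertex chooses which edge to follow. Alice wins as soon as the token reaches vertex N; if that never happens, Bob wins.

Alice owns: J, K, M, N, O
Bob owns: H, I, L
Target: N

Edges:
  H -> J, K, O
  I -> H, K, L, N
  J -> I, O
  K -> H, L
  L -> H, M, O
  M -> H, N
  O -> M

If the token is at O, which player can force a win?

A0 = {N}
A1: add {M} — M (Alice) has M→N.
A2: add {O} — O (Alice) has O→M.
O ∈ A2, so Alice can force the target.

Alice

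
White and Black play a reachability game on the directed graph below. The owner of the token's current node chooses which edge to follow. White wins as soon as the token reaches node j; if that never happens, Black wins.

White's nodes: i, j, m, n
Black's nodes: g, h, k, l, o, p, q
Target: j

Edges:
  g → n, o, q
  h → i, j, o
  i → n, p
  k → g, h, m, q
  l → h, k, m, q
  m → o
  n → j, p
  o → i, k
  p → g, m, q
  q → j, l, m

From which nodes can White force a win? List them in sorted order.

i, j, n

A0 = {j}
A1: add {n} — n (White) has n→j.
A2: add {i} — i (White) has i→n.
A3 = A2; e.g. g (Black) can still go to o. Fixed point.
White's winning region = {i, j, n}.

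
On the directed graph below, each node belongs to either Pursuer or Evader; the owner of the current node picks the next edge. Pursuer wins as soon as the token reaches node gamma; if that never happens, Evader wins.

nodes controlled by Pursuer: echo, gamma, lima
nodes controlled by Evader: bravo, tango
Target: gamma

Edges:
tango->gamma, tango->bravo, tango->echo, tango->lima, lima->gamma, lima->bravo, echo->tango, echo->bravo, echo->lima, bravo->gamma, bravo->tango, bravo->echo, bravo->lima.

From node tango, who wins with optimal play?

A0 = {gamma}
A1: add {lima} — lima (Pursuer) has lima→gamma.
A2: add {echo} — echo (Pursuer) has echo→lima.
A3 = A2; e.g. tango (Evader) can still go to bravo. Fixed point.
tango never enters the attractor, so Evader can avoid the target forever.

Evader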